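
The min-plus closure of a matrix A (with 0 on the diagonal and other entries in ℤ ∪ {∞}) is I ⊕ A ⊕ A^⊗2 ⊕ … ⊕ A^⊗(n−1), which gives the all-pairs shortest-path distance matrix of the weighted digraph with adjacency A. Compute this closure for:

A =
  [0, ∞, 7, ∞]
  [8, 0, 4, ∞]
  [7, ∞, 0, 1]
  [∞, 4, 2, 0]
Closure =
  [0, 12, 7, 8]
  [8, 0, 4, 5]
  [7, 5, 0, 1]
  [9, 4, 2, 0]

This is the Floyd-Warshall all-pairs shortest-path computation. For each intermediate vertex k = 0, 1, …, 3, update dist[i][j] ← min(dist[i][j], dist[i][k] + dist[k][j]). The final matrix gives, for each (i, j), the minimum total weight of any directed path from i to j (possibly empty when i = j).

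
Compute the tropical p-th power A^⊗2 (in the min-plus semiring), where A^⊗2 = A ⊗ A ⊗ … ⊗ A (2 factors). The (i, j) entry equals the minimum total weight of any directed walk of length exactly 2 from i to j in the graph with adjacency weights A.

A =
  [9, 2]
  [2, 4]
A^⊗2 =
  [4, 6]
  [6, 4]

Each entry (A^⊗2)_ij equals the minimum over all length-2 walks i = v_0 → v_1 → … → v_2 = j of Σ_t A[v_t][v_{t+1}]. For example, for (i, j) = (0, 1) we minimise over 2 possible intermediate vertex sequences; the minimum is 6, attained along the walk 0 → 1 → 1.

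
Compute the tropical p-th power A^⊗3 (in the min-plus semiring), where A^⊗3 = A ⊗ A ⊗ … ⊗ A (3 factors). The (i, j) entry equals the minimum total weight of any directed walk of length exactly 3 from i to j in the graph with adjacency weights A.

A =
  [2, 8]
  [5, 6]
A^⊗3 =
  [6, 12]
  [9, 15]

Each entry (A^⊗3)_ij equals the minimum over all length-3 walks i = v_0 → v_1 → … → v_3 = j of Σ_t A[v_t][v_{t+1}]. For example, for (i, j) = (0, 1) we minimise over 4 possible intermediate vertex sequences; the minimum is 12, attained along the walk 0 → 0 → 0 → 1.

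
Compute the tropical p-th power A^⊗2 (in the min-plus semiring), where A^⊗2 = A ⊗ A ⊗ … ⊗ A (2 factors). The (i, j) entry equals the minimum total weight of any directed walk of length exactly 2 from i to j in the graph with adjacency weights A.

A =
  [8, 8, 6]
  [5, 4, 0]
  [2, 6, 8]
A^⊗2 =
  [8, 12, 8]
  [2, 6, 4]
  [10, 10, 6]

Each entry (A^⊗2)_ij equals the minimum over all length-2 walks i = v_0 → v_1 → … → v_2 = j of Σ_t A[v_t][v_{t+1}]. For example, for (i, j) = (0, 2) we minimise over 3 possible intermediate vertex sequences; the minimum is 8, attained along the walk 0 → 1 → 2.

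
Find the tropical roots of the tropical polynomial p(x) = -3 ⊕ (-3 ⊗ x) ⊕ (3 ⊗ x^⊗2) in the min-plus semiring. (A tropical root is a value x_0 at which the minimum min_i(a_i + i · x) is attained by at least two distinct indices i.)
Roots: {-6, 0}

Each tropical root is a break point of the lower envelope of the lines y = a_i + i · x (there are 3 lines, with slopes 0, 1, ..., 2). Only the lines that attain the minimum somewhere contribute to roots; other lines are dominated. Here the surviving (envelope) indices are i = 2, i = 1, i = 0.
Intersections between consecutive envelope lines give the roots: for adjacent envelope indices i < j the intersection is x = (a_i − a_j) / (j − i). Reading off the sorted break points: {-6, 0}.
Verification: at each break x_0, at least two indices attain the minimum of min_i(a_i + i · x_0).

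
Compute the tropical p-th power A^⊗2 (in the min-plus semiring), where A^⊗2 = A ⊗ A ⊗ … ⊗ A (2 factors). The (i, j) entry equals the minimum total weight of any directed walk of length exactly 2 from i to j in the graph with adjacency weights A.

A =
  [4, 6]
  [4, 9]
A^⊗2 =
  [8, 10]
  [8, 10]

Each entry (A^⊗2)_ij equals the minimum over all length-2 walks i = v_0 → v_1 → … → v_2 = j of Σ_t A[v_t][v_{t+1}]. For example, for (i, j) = (0, 1) we minimise over 2 possible intermediate vertex sequences; the minimum is 10, attained along the walk 0 → 0 → 1.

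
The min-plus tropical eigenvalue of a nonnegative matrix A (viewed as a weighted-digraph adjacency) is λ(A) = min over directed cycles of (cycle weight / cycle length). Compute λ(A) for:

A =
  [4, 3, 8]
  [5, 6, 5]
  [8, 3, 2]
λ(A) = 2

Enumerate directed cycles and compute their means (weight / length). Sample:
  cycle 0 → 0: weight = 4, length = 1, mean = 4/1 ≈ 4.000
  cycle 1 → 1: weight = 6, length = 1, mean = 6/1 ≈ 6.000
  cycle 2 → 2: weight = 2, length = 1, mean = 2/1 ≈ 2.000
  cycle 0 → 1 → 0: weight = 8, length = 2, mean = 8/2 ≈ 4.000
  cycle 0 → 2 → 0: weight = 16, length = 2, mean = 16/2 ≈ 8.000
  cycle 1 → 0 → 1: weight = 8, length = 2, mean = 8/2 ≈ 4.000
Minimum mean = 2.000, attained e.g. along the cycle 2 → 2 with weight 2 and length 1. So λ(A) = 2/1 = 2.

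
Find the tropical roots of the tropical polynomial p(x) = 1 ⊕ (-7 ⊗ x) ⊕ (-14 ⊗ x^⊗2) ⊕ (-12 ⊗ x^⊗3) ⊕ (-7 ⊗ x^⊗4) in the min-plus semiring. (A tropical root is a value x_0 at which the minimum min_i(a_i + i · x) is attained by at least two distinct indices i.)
Roots: {-5, -2, 7, 8}

Each tropical root is a break point of the lower envelope of the lines y = a_i + i · x (there are 5 lines, with slopes 0, 1, ..., 4). Only the lines that attain the minimum somewhere contribute to roots; other lines are dominated. Here the surviving (envelope) indices are i = 4, i = 3, i = 2, i = 1, i = 0.
Intersections between consecutive envelope lines give the roots: for adjacent envelope indices i < j the intersection is x = (a_i − a_j) / (j − i). Reading off the sorted break points: {-5, -2, 7, 8}.
Verification: at each break x_0, at least two indices attain the minimum of min_i(a_i + i · x_0).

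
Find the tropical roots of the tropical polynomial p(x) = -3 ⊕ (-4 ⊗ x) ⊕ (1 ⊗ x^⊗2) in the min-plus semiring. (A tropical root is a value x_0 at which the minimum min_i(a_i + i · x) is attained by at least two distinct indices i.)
Roots: {-5, 1}

Each tropical root is a break point of the lower envelope of the lines y = a_i + i · x (there are 3 lines, with slopes 0, 1, ..., 2). Only the lines that attain the minimum somewhere contribute to roots; other lines are dominated. Here the surviving (envelope) indices are i = 2, i = 1, i = 0.
Intersections between consecutive envelope lines give the roots: for adjacent envelope indices i < j the intersection is x = (a_i − a_j) / (j − i). Reading off the sorted break points: {-5, 1}.
Verification: at each break x_0, at least two indices attain the minimum of min_i(a_i + i · x_0).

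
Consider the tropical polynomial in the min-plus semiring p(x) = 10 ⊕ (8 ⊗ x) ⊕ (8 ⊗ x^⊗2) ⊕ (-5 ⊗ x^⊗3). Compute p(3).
p(3) = 4

A tropical monomial a ⊗ x^⊗i evaluates to a + i · x. Evaluating each term at x = 3:
  Term 0 contributes 10 + 0 · 3 = 10
  Term 1 contributes 8 + 1 · 3 = 11
  Term 2 contributes 8 + 2 · 3 = 14
  Term 3 contributes -5 + 3 · 3 = 4
p(3) = ⊕ of these = min[10, 11, 14, 4] = 4.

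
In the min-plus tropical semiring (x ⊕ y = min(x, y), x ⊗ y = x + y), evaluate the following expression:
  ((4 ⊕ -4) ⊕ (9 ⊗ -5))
((4 ⊕ -4) ⊕ (9 ⊗ -5)) = -4

Expand innermost to outermost. Recall ⊕ takes the minimum of its arguments and ⊗ takes their sum. Working out the expression ((4 ⊕ -4) ⊕ (9 ⊗ -5)) gives -4.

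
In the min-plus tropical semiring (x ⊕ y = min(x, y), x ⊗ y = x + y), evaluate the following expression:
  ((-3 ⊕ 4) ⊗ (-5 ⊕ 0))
((-3 ⊕ 4) ⊗ (-5 ⊕ 0)) = -8

Expand innermost to outermost. Recall ⊕ takes the minimum of its arguments and ⊗ takes their sum. Working out the expression ((-3 ⊕ 4) ⊗ (-5 ⊕ 0)) gives -8.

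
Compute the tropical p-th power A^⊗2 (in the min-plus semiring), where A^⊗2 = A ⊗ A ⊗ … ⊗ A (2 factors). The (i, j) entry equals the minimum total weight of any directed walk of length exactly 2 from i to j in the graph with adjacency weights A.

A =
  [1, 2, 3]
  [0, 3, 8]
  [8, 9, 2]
A^⊗2 =
  [2, 3, 4]
  [1, 2, 3]
  [9, 10, 4]

Each entry (A^⊗2)_ij equals the minimum over all length-2 walks i = v_0 → v_1 → … → v_2 = j of Σ_t A[v_t][v_{t+1}]. For example, for (i, j) = (0, 2) we minimise over 3 possible intermediate vertex sequences; the minimum is 4, attained along the walk 0 → 0 → 2.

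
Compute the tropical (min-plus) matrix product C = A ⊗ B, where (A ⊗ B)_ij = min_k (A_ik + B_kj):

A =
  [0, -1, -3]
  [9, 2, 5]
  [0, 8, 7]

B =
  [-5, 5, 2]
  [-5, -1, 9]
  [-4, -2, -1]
A ⊗ B =
  [-7, -5, -4]
  [-3, 1, 4]
  [-5, 5, 2]

Apply the min-plus product entry-by-entry:
  C[0][0] = min over k of (A[0][0] + B[0][0] = 0 + -5 = -5, A[0][1] + B[1][0] = -1 + -5 = -6, A[0][2] + B[2][0] = -3 + -4 = -7) = -7 (attained at k = 2)
  C[0][1] = min over k of (A[0][0] + B[0][1] = 0 + 5 = 5, A[0][1] + B[1][1] = -1 + -1 = -2, A[0][2] + B[2][1] = -3 + -2 = -5) = -5 (attained at k = 2)
  C[0][2] = min over k of (A[0][0] + B[0][2] = 0 + 2 = 2, A[0][1] + B[1][2] = -1 + 9 = 8, A[0][2] + B[2][2] = -3 + -1 = -4) = -4 (attained at k = 2)
  C[1][0] = min over k of (A[1][0] + B[0][0] = 9 + -5 = 4, A[1][1] + B[1][0] = 2 + -5 = -3, A[1][2] + B[2][0] = 5 + -4 = 1) = -3 (attained at k = 1)
  C[1][1] = min over k of (A[1][0] + B[0][1] = 9 + 5 = 14, A[1][1] + B[1][1] = 2 + -1 = 1, A[1][2] + B[2][1] = 5 + -2 = 3) = 1 (attained at k = 1)
  C[1][2] = min over k of (A[1][0] + B[0][2] = 9 + 2 = 11, A[1][1] + B[1][2] = 2 + 9 = 11, A[1][2] + B[2][2] = 5 + -1 = 4) = 4 (attained at k = 2)
  C[2][0] = min over k of (A[2][0] + B[0][0] = 0 + -5 = -5, A[2][1] + B[1][0] = 8 + -5 = 3, A[2][2] + B[2][0] = 7 + -4 = 3) = -5 (attained at k = 0)
  C[2][1] = min over k of (A[2][0] + B[0][1] = 0 + 5 = 5, A[2][1] + B[1][1] = 8 + -1 = 7, A[2][2] + B[2][1] = 7 + -2 = 5) = 5 (attained at k = 0)
  C[2][2] = min over k of (A[2][0] + B[0][2] = 0 + 2 = 2, A[2][1] + B[1][2] = 8 + 9 = 17, A[2][2] + B[2][2] = 7 + -1 = 6) = 2 (attained at k = 0)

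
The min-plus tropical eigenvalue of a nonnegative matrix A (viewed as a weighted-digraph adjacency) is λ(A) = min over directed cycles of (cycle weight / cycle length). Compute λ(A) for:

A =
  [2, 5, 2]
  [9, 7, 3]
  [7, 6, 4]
λ(A) = 2

Enumerate directed cycles and compute their means (weight / length). Sample:
  cycle 0 → 0: weight = 2, length = 1, mean = 2/1 ≈ 2.000
  cycle 1 → 1: weight = 7, length = 1, mean = 7/1 ≈ 7.000
  cycle 2 → 2: weight = 4, length = 1, mean = 4/1 ≈ 4.000
  cycle 0 → 1 → 0: weight = 14, length = 2, mean = 14/2 ≈ 7.000
  cycle 0 → 2 → 0: weight = 9, length = 2, mean = 9/2 ≈ 4.500
  cycle 1 → 0 → 1: weight = 14, length = 2, mean = 14/2 ≈ 7.000
Minimum mean = 2.000, attained e.g. along the cycle 0 → 0 with weight 2 and length 1. So λ(A) = 2/1 = 2.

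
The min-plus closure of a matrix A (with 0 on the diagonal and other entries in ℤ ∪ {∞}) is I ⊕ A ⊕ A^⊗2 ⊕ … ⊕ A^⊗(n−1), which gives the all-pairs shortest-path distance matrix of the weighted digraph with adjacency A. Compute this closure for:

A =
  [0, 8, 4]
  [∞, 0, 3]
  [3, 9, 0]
Closure =
  [0, 8, 4]
  [6, 0, 3]
  [3, 9, 0]

This is the Floyd-Warshall all-pairs shortest-path computation. For each intermediate vertex k = 0, 1, …, 2, update dist[i][j] ← min(dist[i][j], dist[i][k] + dist[k][j]). The final matrix gives, for each (i, j), the minimum total weight of any directed path from i to j (possibly empty when i = j).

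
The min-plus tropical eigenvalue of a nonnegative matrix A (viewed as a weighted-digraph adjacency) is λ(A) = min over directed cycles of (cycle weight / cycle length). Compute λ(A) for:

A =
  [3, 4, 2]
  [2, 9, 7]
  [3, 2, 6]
λ(A) = 2

Enumerate directed cycles and compute their means (weight / length). Sample:
  cycle 0 → 0: weight = 3, length = 1, mean = 3/1 ≈ 3.000
  cycle 1 → 1: weight = 9, length = 1, mean = 9/1 ≈ 9.000
  cycle 2 → 2: weight = 6, length = 1, mean = 6/1 ≈ 6.000
  cycle 0 → 1 → 0: weight = 6, length = 2, mean = 6/2 ≈ 3.000
  cycle 0 → 2 → 0: weight = 5, length = 2, mean = 5/2 ≈ 2.500
  cycle 1 → 0 → 1: weight = 6, length = 2, mean = 6/2 ≈ 3.000
Minimum mean = 2.000, attained e.g. along the cycle 0 → 2 → 1 → 0 with weight 6 and length 3. So λ(A) = 6/3 = 2.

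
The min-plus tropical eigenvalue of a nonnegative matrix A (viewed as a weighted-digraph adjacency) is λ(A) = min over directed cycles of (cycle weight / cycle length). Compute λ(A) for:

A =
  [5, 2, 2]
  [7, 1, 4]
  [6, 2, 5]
λ(A) = 1

Enumerate directed cycles and compute their means (weight / length). Sample:
  cycle 0 → 0: weight = 5, length = 1, mean = 5/1 ≈ 5.000
  cycle 1 → 1: weight = 1, length = 1, mean = 1/1 ≈ 1.000
  cycle 2 → 2: weight = 5, length = 1, mean = 5/1 ≈ 5.000
  cycle 0 → 1 → 0: weight = 9, length = 2, mean = 9/2 ≈ 4.500
  cycle 0 → 2 → 0: weight = 8, length = 2, mean = 8/2 ≈ 4.000
  cycle 1 → 0 → 1: weight = 9, length = 2, mean = 9/2 ≈ 4.500
Minimum mean = 1.000, attained e.g. along the cycle 1 → 1 with weight 1 and length 1. So λ(A) = 1/1 = 1.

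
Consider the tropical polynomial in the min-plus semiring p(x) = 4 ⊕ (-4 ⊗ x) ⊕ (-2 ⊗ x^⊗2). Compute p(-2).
p(-2) = -6

A tropical monomial a ⊗ x^⊗i evaluates to a + i · x. Evaluating each term at x = -2:
  Term 0 contributes 4 + 0 · -2 = 4
  Term 1 contributes -4 + 1 · -2 = -6
  Term 2 contributes -2 + 2 · -2 = -6
p(-2) = ⊕ of these = min[4, -6, -6] = -6.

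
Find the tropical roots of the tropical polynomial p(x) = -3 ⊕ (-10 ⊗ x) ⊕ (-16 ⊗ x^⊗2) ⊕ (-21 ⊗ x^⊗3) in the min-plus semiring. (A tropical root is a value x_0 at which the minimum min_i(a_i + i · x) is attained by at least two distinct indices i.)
Roots: {5, 6, 7}

Each tropical root is a break point of the lower envelope of the lines y = a_i + i · x (there are 4 lines, with slopes 0, 1, ..., 3). Only the lines that attain the minimum somewhere contribute to roots; other lines are dominated. Here the surviving (envelope) indices are i = 3, i = 2, i = 1, i = 0.
Intersections between consecutive envelope lines give the roots: for adjacent envelope indices i < j the intersection is x = (a_i − a_j) / (j − i). Reading off the sorted break points: {5, 6, 7}.
Verification: at each break x_0, at least two indices attain the minimum of min_i(a_i + i · x_0).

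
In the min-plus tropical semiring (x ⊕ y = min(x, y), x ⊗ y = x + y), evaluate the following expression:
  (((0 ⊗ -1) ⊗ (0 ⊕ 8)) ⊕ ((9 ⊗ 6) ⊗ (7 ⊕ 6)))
(((0 ⊗ -1) ⊗ (0 ⊕ 8)) ⊕ ((9 ⊗ 6) ⊗ (7 ⊕ 6))) = -1

Expand innermost to outermost. Recall ⊕ takes the minimum of its arguments and ⊗ takes their sum. Working out the expression (((0 ⊗ -1) ⊗ (0 ⊕ 8)) ⊕ ((9 ⊗ 6) ⊗ (7 ⊕ 6))) gives -1.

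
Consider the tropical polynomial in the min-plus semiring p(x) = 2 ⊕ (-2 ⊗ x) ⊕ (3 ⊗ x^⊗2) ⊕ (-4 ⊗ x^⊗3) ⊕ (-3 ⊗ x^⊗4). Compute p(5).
p(5) = 2

A tropical monomial a ⊗ x^⊗i evaluates to a + i · x. Evaluating each term at x = 5:
  Term 0 contributes 2 + 0 · 5 = 2
  Term 1 contributes -2 + 1 · 5 = 3
  Term 2 contributes 3 + 2 · 5 = 13
  Term 3 contributes -4 + 3 · 5 = 11
  Term 4 contributes -3 + 4 · 5 = 17
p(5) = ⊕ of these = min[2, 3, 13, 11, 17] = 2.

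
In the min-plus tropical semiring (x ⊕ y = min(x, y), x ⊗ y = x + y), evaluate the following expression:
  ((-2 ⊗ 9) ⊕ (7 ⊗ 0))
((-2 ⊗ 9) ⊕ (7 ⊗ 0)) = 7

Expand innermost to outermost. Recall ⊕ takes the minimum of its arguments and ⊗ takes their sum. Working out the expression ((-2 ⊗ 9) ⊕ (7 ⊗ 0)) gives 7.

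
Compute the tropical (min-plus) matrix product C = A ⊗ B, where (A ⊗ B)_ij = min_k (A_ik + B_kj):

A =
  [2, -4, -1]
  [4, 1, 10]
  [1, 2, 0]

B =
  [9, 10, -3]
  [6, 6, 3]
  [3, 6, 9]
A ⊗ B =
  [2, 2, -1]
  [7, 7, 1]
  [3, 6, -2]

Apply the min-plus product entry-by-entry:
  C[0][0] = min over k of (A[0][0] + B[0][0] = 2 + 9 = 11, A[0][1] + B[1][0] = -4 + 6 = 2, A[0][2] + B[2][0] = -1 + 3 = 2) = 2 (attained at k = 1)
  C[0][1] = min over k of (A[0][0] + B[0][1] = 2 + 10 = 12, A[0][1] + B[1][1] = -4 + 6 = 2, A[0][2] + B[2][1] = -1 + 6 = 5) = 2 (attained at k = 1)
  C[0][2] = min over k of (A[0][0] + B[0][2] = 2 + -3 = -1, A[0][1] + B[1][2] = -4 + 3 = -1, A[0][2] + B[2][2] = -1 + 9 = 8) = -1 (attained at k = 0)
  C[1][0] = min over k of (A[1][0] + B[0][0] = 4 + 9 = 13, A[1][1] + B[1][0] = 1 + 6 = 7, A[1][2] + B[2][0] = 10 + 3 = 13) = 7 (attained at k = 1)
  C[1][1] = min over k of (A[1][0] + B[0][1] = 4 + 10 = 14, A[1][1] + B[1][1] = 1 + 6 = 7, A[1][2] + B[2][1] = 10 + 6 = 16) = 7 (attained at k = 1)
  C[1][2] = min over k of (A[1][0] + B[0][2] = 4 + -3 = 1, A[1][1] + B[1][2] = 1 + 3 = 4, A[1][2] + B[2][2] = 10 + 9 = 19) = 1 (attained at k = 0)
  C[2][0] = min over k of (A[2][0] + B[0][0] = 1 + 9 = 10, A[2][1] + B[1][0] = 2 + 6 = 8, A[2][2] + B[2][0] = 0 + 3 = 3) = 3 (attained at k = 2)
  C[2][1] = min over k of (A[2][0] + B[0][1] = 1 + 10 = 11, A[2][1] + B[1][1] = 2 + 6 = 8, A[2][2] + B[2][1] = 0 + 6 = 6) = 6 (attained at k = 2)
  C[2][2] = min over k of (A[2][0] + B[0][2] = 1 + -3 = -2, A[2][1] + B[1][2] = 2 + 3 = 5, A[2][2] + B[2][2] = 0 + 9 = 9) = -2 (attained at k = 0)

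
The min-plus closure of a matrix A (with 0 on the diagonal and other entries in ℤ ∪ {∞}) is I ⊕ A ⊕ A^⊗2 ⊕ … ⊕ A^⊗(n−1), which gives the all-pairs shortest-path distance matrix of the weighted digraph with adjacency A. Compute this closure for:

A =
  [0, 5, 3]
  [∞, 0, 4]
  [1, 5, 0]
Closure =
  [0, 5, 3]
  [5, 0, 4]
  [1, 5, 0]

This is the Floyd-Warshall all-pairs shortest-path computation. For each intermediate vertex k = 0, 1, …, 2, update dist[i][j] ← min(dist[i][j], dist[i][k] + dist[k][j]). The final matrix gives, for each (i, j), the minimum total weight of any directed path from i to j (possibly empty when i = j).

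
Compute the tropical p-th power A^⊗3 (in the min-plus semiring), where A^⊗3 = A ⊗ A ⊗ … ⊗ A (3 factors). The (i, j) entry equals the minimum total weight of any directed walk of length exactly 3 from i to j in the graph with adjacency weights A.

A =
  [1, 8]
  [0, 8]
A^⊗3 =
  [3, 10]
  [2, 9]

Each entry (A^⊗3)_ij equals the minimum over all length-3 walks i = v_0 → v_1 → … → v_3 = j of Σ_t A[v_t][v_{t+1}]. For example, for (i, j) = (0, 1) we minimise over 4 possible intermediate vertex sequences; the minimum is 10, attained along the walk 0 → 0 → 0 → 1.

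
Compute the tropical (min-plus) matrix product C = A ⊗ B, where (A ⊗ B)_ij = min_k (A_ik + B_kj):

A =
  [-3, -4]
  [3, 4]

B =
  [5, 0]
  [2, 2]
A ⊗ B =
  [-2, -3]
  [6, 3]

Apply the min-plus product entry-by-entry:
  C[0][0] = min over k of (A[0][0] + B[0][0] = -3 + 5 = 2, A[0][1] + B[1][0] = -4 + 2 = -2) = -2 (attained at k = 1)
  C[0][1] = min over k of (A[0][0] + B[0][1] = -3 + 0 = -3, A[0][1] + B[1][1] = -4 + 2 = -2) = -3 (attained at k = 0)
  C[1][0] = min over k of (A[1][0] + B[0][0] = 3 + 5 = 8, A[1][1] + B[1][0] = 4 + 2 = 6) = 6 (attained at k = 1)
  C[1][1] = min over k of (A[1][0] + B[0][1] = 3 + 0 = 3, A[1][1] + B[1][1] = 4 + 2 = 6) = 3 (attained at k = 0)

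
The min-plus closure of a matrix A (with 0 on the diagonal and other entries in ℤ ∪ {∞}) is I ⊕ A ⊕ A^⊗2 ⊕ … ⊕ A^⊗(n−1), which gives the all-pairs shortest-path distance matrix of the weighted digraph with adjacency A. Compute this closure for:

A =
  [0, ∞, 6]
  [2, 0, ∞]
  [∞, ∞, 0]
Closure =
  [0, ∞, 6]
  [2, 0, 8]
  [∞, ∞, 0]

This is the Floyd-Warshall all-pairs shortest-path computation. For each intermediate vertex k = 0, 1, …, 2, update dist[i][j] ← min(dist[i][j], dist[i][k] + dist[k][j]). The final matrix gives, for each (i, j), the minimum total weight of any directed path from i to j (possibly empty when i = j).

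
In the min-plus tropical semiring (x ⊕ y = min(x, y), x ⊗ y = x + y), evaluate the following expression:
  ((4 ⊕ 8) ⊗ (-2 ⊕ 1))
((4 ⊕ 8) ⊗ (-2 ⊕ 1)) = 2

Expand innermost to outermost. Recall ⊕ takes the minimum of its arguments and ⊗ takes their sum. Working out the expression ((4 ⊕ 8) ⊗ (-2 ⊕ 1)) gives 2.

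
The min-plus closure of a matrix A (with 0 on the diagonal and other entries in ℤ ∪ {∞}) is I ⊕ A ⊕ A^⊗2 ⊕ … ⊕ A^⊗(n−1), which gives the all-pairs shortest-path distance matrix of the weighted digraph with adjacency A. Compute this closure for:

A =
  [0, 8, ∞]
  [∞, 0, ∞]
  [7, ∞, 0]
Closure =
  [0, 8, ∞]
  [∞, 0, ∞]
  [7, 15, 0]

This is the Floyd-Warshall all-pairs shortest-path computation. For each intermediate vertex k = 0, 1, …, 2, update dist[i][j] ← min(dist[i][j], dist[i][k] + dist[k][j]). The final matrix gives, for each (i, j), the minimum total weight of any directed path from i to j (possibly empty when i = j).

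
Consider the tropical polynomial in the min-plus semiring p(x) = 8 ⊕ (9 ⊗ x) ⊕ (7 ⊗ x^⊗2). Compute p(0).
p(0) = 7

A tropical monomial a ⊗ x^⊗i evaluates to a + i · x. Evaluating each term at x = 0:
  Term 0 contributes 8 + 0 · 0 = 8
  Term 1 contributes 9 + 1 · 0 = 9
  Term 2 contributes 7 + 2 · 0 = 7
p(0) = ⊕ of these = min[8, 9, 7] = 7.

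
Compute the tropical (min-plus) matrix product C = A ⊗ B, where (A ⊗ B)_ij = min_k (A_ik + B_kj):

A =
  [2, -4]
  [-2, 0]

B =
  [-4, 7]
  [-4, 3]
A ⊗ B =
  [-8, -1]
  [-6, 3]

Apply the min-plus product entry-by-entry:
  C[0][0] = min over k of (A[0][0] + B[0][0] = 2 + -4 = -2, A[0][1] + B[1][0] = -4 + -4 = -8) = -8 (attained at k = 1)
  C[0][1] = min over k of (A[0][0] + B[0][1] = 2 + 7 = 9, A[0][1] + B[1][1] = -4 + 3 = -1) = -1 (attained at k = 1)
  C[1][0] = min over k of (A[1][0] + B[0][0] = -2 + -4 = -6, A[1][1] + B[1][0] = 0 + -4 = -4) = -6 (attained at k = 0)
  C[1][1] = min over k of (A[1][0] + B[0][1] = -2 + 7 = 5, A[1][1] + B[1][1] = 0 + 3 = 3) = 3 (attained at k = 1)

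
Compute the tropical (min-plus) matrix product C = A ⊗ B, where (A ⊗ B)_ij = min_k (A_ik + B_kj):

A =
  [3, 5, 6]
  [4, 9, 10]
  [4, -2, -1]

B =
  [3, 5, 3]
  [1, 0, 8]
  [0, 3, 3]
A ⊗ B =
  [6, 5, 6]
  [7, 9, 7]
  [-1, -2, 2]

Apply the min-plus product entry-by-entry:
  C[0][0] = min over k of (A[0][0] + B[0][0] = 3 + 3 = 6, A[0][1] + B[1][0] = 5 + 1 = 6, A[0][2] + B[2][0] = 6 + 0 = 6) = 6 (attained at k = 0)
  C[0][1] = min over k of (A[0][0] + B[0][1] = 3 + 5 = 8, A[0][1] + B[1][1] = 5 + 0 = 5, A[0][2] + B[2][1] = 6 + 3 = 9) = 5 (attained at k = 1)
  C[0][2] = min over k of (A[0][0] + B[0][2] = 3 + 3 = 6, A[0][1] + B[1][2] = 5 + 8 = 13, A[0][2] + B[2][2] = 6 + 3 = 9) = 6 (attained at k = 0)
  C[1][0] = min over k of (A[1][0] + B[0][0] = 4 + 3 = 7, A[1][1] + B[1][0] = 9 + 1 = 10, A[1][2] + B[2][0] = 10 + 0 = 10) = 7 (attained at k = 0)
  C[1][1] = min over k of (A[1][0] + B[0][1] = 4 + 5 = 9, A[1][1] + B[1][1] = 9 + 0 = 9, A[1][2] + B[2][1] = 10 + 3 = 13) = 9 (attained at k = 0)
  C[1][2] = min over k of (A[1][0] + B[0][2] = 4 + 3 = 7, A[1][1] + B[1][2] = 9 + 8 = 17, A[1][2] + B[2][2] = 10 + 3 = 13) = 7 (attained at k = 0)
  C[2][0] = min over k of (A[2][0] + B[0][0] = 4 + 3 = 7, A[2][1] + B[1][0] = -2 + 1 = -1, A[2][2] + B[2][0] = -1 + 0 = -1) = -1 (attained at k = 1)
  C[2][1] = min over k of (A[2][0] + B[0][1] = 4 + 5 = 9, A[2][1] + B[1][1] = -2 + 0 = -2, A[2][2] + B[2][1] = -1 + 3 = 2) = -2 (attained at k = 1)
  C[2][2] = min over k of (A[2][0] + B[0][2] = 4 + 3 = 7, A[2][1] + B[1][2] = -2 + 8 = 6, A[2][2] + B[2][2] = -1 + 3 = 2) = 2 (attained at k = 2)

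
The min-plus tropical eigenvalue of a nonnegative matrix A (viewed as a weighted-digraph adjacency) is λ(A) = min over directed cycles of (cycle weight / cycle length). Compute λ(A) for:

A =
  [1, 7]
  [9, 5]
λ(A) = 1

Enumerate directed cycles and compute their means (weight / length). Sample:
  cycle 0 → 0: weight = 1, length = 1, mean = 1/1 ≈ 1.000
  cycle 1 → 1: weight = 5, length = 1, mean = 5/1 ≈ 5.000
  cycle 0 → 1 → 0: weight = 16, length = 2, mean = 16/2 ≈ 8.000
  cycle 1 → 0 → 1: weight = 16, length = 2, mean = 16/2 ≈ 8.000
Minimum mean = 1.000, attained e.g. along the cycle 0 → 0 with weight 1 and length 1. So λ(A) = 1/1 = 1.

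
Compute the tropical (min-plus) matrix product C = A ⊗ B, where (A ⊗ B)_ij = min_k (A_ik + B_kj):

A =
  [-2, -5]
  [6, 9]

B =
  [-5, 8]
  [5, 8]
A ⊗ B =
  [-7, 3]
  [1, 14]

Apply the min-plus product entry-by-entry:
  C[0][0] = min over k of (A[0][0] + B[0][0] = -2 + -5 = -7, A[0][1] + B[1][0] = -5 + 5 = 0) = -7 (attained at k = 0)
  C[0][1] = min over k of (A[0][0] + B[0][1] = -2 + 8 = 6, A[0][1] + B[1][1] = -5 + 8 = 3) = 3 (attained at k = 1)
  C[1][0] = min over k of (A[1][0] + B[0][0] = 6 + -5 = 1, A[1][1] + B[1][0] = 9 + 5 = 14) = 1 (attained at k = 0)
  C[1][1] = min over k of (A[1][0] + B[0][1] = 6 + 8 = 14, A[1][1] + B[1][1] = 9 + 8 = 17) = 14 (attained at k = 0)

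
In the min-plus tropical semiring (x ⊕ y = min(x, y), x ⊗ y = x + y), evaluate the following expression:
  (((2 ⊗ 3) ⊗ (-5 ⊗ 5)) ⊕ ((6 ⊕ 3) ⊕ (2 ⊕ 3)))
(((2 ⊗ 3) ⊗ (-5 ⊗ 5)) ⊕ ((6 ⊕ 3) ⊕ (2 ⊕ 3))) = 2

Expand innermost to outermost. Recall ⊕ takes the minimum of its arguments and ⊗ takes their sum. Working out the expression (((2 ⊗ 3) ⊗ (-5 ⊗ 5)) ⊕ ((6 ⊕ 3) ⊕ (2 ⊕ 3))) gives 2.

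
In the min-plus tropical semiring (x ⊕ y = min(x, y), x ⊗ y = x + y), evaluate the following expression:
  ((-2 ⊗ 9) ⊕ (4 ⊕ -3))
((-2 ⊗ 9) ⊕ (4 ⊕ -3)) = -3

Expand innermost to outermost. Recall ⊕ takes the minimum of its arguments and ⊗ takes their sum. Working out the expression ((-2 ⊗ 9) ⊕ (4 ⊕ -3)) gives -3.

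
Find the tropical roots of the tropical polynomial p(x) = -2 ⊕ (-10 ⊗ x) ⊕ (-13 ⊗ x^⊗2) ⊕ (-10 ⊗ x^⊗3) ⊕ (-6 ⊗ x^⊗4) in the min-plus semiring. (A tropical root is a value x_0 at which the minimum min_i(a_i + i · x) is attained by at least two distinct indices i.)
Roots: {-4, -3, 3, 8}

Each tropical root is a break point of the lower envelope of the lines y = a_i + i · x (there are 5 lines, with slopes 0, 1, ..., 4). Only the lines that attain the minimum somewhere contribute to roots; other lines are dominated. Here the surviving (envelope) indices are i = 4, i = 3, i = 2, i = 1, i = 0.
Intersections between consecutive envelope lines give the roots: for adjacent envelope indices i < j the intersection is x = (a_i − a_j) / (j − i). Reading off the sorted break points: {-4, -3, 3, 8}.
Verification: at each break x_0, at least two indices attain the minimum of min_i(a_i + i · x_0).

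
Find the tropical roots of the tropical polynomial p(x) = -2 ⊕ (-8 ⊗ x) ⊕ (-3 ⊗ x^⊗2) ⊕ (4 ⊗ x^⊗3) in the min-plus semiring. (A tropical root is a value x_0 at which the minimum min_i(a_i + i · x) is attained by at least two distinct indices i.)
Roots: {-7, -5, 6}

Each tropical root is a break point of the lower envelope of the lines y = a_i + i · x (there are 4 lines, with slopes 0, 1, ..., 3). Only the lines that attain the minimum somewhere contribute to roots; other lines are dominated. Here the surviving (envelope) indices are i = 3, i = 2, i = 1, i = 0.
Intersections between consecutive envelope lines give the roots: for adjacent envelope indices i < j the intersection is x = (a_i − a_j) / (j − i). Reading off the sorted break points: {-7, -5, 6}.
Verification: at each break x_0, at least two indices attain the minimum of min_i(a_i + i · x_0).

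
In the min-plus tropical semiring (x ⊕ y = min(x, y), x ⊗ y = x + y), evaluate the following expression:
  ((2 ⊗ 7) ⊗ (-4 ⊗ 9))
((2 ⊗ 7) ⊗ (-4 ⊗ 9)) = 14

Expand innermost to outermost. Recall ⊕ takes the minimum of its arguments and ⊗ takes their sum. Working out the expression ((2 ⊗ 7) ⊗ (-4 ⊗ 9)) gives 14.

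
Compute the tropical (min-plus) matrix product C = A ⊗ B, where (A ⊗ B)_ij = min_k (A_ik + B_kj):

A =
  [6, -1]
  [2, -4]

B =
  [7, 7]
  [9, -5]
A ⊗ B =
  [8, -6]
  [5, -9]

Apply the min-plus product entry-by-entry:
  C[0][0] = min over k of (A[0][0] + B[0][0] = 6 + 7 = 13, A[0][1] + B[1][0] = -1 + 9 = 8) = 8 (attained at k = 1)
  C[0][1] = min over k of (A[0][0] + B[0][1] = 6 + 7 = 13, A[0][1] + B[1][1] = -1 + -5 = -6) = -6 (attained at k = 1)
  C[1][0] = min over k of (A[1][0] + B[0][0] = 2 + 7 = 9, A[1][1] + B[1][0] = -4 + 9 = 5) = 5 (attained at k = 1)
  C[1][1] = min over k of (A[1][0] + B[0][1] = 2 + 7 = 9, A[1][1] + B[1][1] = -4 + -5 = -9) = -9 (attained at k = 1)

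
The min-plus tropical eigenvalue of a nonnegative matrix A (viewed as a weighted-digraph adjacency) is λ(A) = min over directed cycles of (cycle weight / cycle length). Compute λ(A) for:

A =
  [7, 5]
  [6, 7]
λ(A) = 11/2

Enumerate directed cycles and compute their means (weight / length). Sample:
  cycle 0 → 0: weight = 7, length = 1, mean = 7/1 ≈ 7.000
  cycle 1 → 1: weight = 7, length = 1, mean = 7/1 ≈ 7.000
  cycle 0 → 1 → 0: weight = 11, length = 2, mean = 11/2 ≈ 5.500
  cycle 1 → 0 → 1: weight = 11, length = 2, mean = 11/2 ≈ 5.500
Minimum mean = 5.500, attained e.g. along the cycle 0 → 1 → 0 with weight 11 and length 2. So λ(A) = 11/2 = 11/2.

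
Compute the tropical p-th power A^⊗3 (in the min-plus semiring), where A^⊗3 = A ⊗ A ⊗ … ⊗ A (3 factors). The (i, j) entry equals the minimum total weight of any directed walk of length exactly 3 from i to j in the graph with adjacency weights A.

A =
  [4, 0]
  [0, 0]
A^⊗3 =
  [0, 0]
  [0, 0]

Each entry (A^⊗3)_ij equals the minimum over all length-3 walks i = v_0 → v_1 → … → v_3 = j of Σ_t A[v_t][v_{t+1}]. For example, for (i, j) = (0, 1) we minimise over 4 possible intermediate vertex sequences; the minimum is 0, attained along the walk 0 → 1 → 0 → 1.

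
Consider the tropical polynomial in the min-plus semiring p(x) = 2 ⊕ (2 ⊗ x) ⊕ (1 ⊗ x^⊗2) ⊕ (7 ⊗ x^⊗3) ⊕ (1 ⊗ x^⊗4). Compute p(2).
p(2) = 2

A tropical monomial a ⊗ x^⊗i evaluates to a + i · x. Evaluating each term at x = 2:
  Term 0 contributes 2 + 0 · 2 = 2
  Term 1 contributes 2 + 1 · 2 = 4
  Term 2 contributes 1 + 2 · 2 = 5
  Term 3 contributes 7 + 3 · 2 = 13
  Term 4 contributes 1 + 4 · 2 = 9
p(2) = ⊕ of these = min[2, 4, 5, 13, 9] = 2.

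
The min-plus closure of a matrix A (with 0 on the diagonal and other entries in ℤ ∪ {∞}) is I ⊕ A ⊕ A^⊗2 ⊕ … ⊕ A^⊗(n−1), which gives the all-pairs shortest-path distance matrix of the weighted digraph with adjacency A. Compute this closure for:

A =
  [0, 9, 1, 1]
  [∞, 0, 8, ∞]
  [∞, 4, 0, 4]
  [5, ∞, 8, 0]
Closure =
  [0, 5, 1, 1]
  [17, 0, 8, 12]
  [9, 4, 0, 4]
  [5, 10, 6, 0]

This is the Floyd-Warshall all-pairs shortest-path computation. For each intermediate vertex k = 0, 1, …, 3, update dist[i][j] ← min(dist[i][j], dist[i][k] + dist[k][j]). The final matrix gives, for each (i, j), the minimum total weight of any directed path from i to j (possibly empty when i = j).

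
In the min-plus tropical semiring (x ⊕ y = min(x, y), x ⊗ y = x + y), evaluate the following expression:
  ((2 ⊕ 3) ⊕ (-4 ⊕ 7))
((2 ⊕ 3) ⊕ (-4 ⊕ 7)) = -4

Expand innermost to outermost. Recall ⊕ takes the minimum of its arguments and ⊗ takes their sum. Working out the expression ((2 ⊕ 3) ⊕ (-4 ⊕ 7)) gives -4.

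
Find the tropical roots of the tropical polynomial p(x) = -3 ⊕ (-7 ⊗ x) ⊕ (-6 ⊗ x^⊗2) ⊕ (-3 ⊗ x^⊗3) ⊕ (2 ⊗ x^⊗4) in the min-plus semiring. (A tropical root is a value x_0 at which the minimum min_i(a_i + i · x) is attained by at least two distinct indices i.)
Roots: {-5, -3, -1, 4}

Each tropical root is a break point of the lower envelope of the lines y = a_i + i · x (there are 5 lines, with slopes 0, 1, ..., 4). Only the lines that attain the minimum somewhere contribute to roots; other lines are dominated. Here the surviving (envelope) indices are i = 4, i = 3, i = 2, i = 1, i = 0.
Intersections between consecutive envelope lines give the roots: for adjacent envelope indices i < j the intersection is x = (a_i − a_j) / (j − i). Reading off the sorted break points: {-5, -3, -1, 4}.
Verification: at each break x_0, at least two indices attain the minimum of min_i(a_i + i · x_0).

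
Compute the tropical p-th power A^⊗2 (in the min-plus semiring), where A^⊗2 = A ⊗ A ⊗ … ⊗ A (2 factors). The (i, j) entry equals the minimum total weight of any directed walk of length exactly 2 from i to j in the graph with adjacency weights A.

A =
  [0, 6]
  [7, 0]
A^⊗2 =
  [0, 6]
  [7, 0]

Each entry (A^⊗2)_ij equals the minimum over all length-2 walks i = v_0 → v_1 → … → v_2 = j of Σ_t A[v_t][v_{t+1}]. For example, for (i, j) = (0, 1) we minimise over 2 possible intermediate vertex sequences; the minimum is 6, attained along the walk 0 → 0 → 1.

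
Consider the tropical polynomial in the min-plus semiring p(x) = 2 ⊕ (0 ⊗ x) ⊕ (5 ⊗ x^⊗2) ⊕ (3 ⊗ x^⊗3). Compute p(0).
p(0) = 0

A tropical monomial a ⊗ x^⊗i evaluates to a + i · x. Evaluating each term at x = 0:
  Term 0 contributes 2 + 0 · 0 = 2
  Term 1 contributes 0 + 1 · 0 = 0
  Term 2 contributes 5 + 2 · 0 = 5
  Term 3 contributes 3 + 3 · 0 = 3
p(0) = ⊕ of these = min[2, 0, 5, 3] = 0.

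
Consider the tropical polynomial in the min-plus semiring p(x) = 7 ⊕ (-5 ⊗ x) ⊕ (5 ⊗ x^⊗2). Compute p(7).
p(7) = 2

A tropical monomial a ⊗ x^⊗i evaluates to a + i · x. Evaluating each term at x = 7:
  Term 0 contributes 7 + 0 · 7 = 7
  Term 1 contributes -5 + 1 · 7 = 2
  Term 2 contributes 5 + 2 · 7 = 19
p(7) = ⊕ of these = min[7, 2, 19] = 2.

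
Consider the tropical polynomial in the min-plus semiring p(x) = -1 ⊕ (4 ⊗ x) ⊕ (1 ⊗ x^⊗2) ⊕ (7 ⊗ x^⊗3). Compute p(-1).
p(-1) = -1

A tropical monomial a ⊗ x^⊗i evaluates to a + i · x. Evaluating each term at x = -1:
  Term 0 contributes -1 + 0 · -1 = -1
  Term 1 contributes 4 + 1 · -1 = 3
  Term 2 contributes 1 + 2 · -1 = -1
  Term 3 contributes 7 + 3 · -1 = 4
p(-1) = ⊕ of these = min[-1, 3, -1, 4] = -1.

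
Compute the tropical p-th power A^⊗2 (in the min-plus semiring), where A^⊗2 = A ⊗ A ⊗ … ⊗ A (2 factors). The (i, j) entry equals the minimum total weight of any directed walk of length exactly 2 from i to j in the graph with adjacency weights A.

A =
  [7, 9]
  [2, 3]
A^⊗2 =
  [11, 12]
  [5, 6]

Each entry (A^⊗2)_ij equals the minimum over all length-2 walks i = v_0 → v_1 → … → v_2 = j of Σ_t A[v_t][v_{t+1}]. For example, for (i, j) = (0, 1) we minimise over 2 possible intermediate vertex sequences; the minimum is 12, attained along the walk 0 → 1 → 1.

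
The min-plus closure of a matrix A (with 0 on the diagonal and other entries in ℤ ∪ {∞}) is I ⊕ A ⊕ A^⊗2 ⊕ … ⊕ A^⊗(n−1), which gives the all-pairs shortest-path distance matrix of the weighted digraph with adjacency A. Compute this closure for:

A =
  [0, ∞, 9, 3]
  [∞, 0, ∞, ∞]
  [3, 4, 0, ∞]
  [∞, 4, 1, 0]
Closure =
  [0, 7, 4, 3]
  [∞, 0, ∞, ∞]
  [3, 4, 0, 6]
  [4, 4, 1, 0]

This is the Floyd-Warshall all-pairs shortest-path computation. For each intermediate vertex k = 0, 1, …, 3, update dist[i][j] ← min(dist[i][j], dist[i][k] + dist[k][j]). The final matrix gives, for each (i, j), the minimum total weight of any directed path from i to j (possibly empty when i = j).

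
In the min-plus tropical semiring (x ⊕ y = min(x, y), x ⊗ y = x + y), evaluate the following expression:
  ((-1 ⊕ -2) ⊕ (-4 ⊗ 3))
((-1 ⊕ -2) ⊕ (-4 ⊗ 3)) = -2

Expand innermost to outermost. Recall ⊕ takes the minimum of its arguments and ⊗ takes their sum. Working out the expression ((-1 ⊕ -2) ⊕ (-4 ⊗ 3)) gives -2.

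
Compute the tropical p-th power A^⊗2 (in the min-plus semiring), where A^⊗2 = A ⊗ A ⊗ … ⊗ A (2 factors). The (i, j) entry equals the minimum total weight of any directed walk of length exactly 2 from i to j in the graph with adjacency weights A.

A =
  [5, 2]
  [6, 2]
A^⊗2 =
  [8, 4]
  [8, 4]

Each entry (A^⊗2)_ij equals the minimum over all length-2 walks i = v_0 → v_1 → … → v_2 = j of Σ_t A[v_t][v_{t+1}]. For example, for (i, j) = (0, 1) we minimise over 2 possible intermediate vertex sequences; the minimum is 4, attained along the walk 0 → 1 → 1.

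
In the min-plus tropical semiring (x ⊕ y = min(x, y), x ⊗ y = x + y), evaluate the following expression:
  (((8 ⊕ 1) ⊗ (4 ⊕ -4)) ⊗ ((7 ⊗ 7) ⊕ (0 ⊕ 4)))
(((8 ⊕ 1) ⊗ (4 ⊕ -4)) ⊗ ((7 ⊗ 7) ⊕ (0 ⊕ 4))) = -3

Expand innermost to outermost. Recall ⊕ takes the minimum of its arguments and ⊗ takes their sum. Working out the expression (((8 ⊕ 1) ⊗ (4 ⊕ -4)) ⊗ ((7 ⊗ 7) ⊕ (0 ⊕ 4))) gives -3.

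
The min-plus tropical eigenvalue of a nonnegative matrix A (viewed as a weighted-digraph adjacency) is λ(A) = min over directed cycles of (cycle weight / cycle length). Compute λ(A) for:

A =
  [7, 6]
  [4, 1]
λ(A) = 1

Enumerate directed cycles and compute their means (weight / length). Sample:
  cycle 0 → 0: weight = 7, length = 1, mean = 7/1 ≈ 7.000
  cycle 1 → 1: weight = 1, length = 1, mean = 1/1 ≈ 1.000
  cycle 0 → 1 → 0: weight = 10, length = 2, mean = 10/2 ≈ 5.000
  cycle 1 → 0 → 1: weight = 10, length = 2, mean = 10/2 ≈ 5.000
Minimum mean = 1.000, attained e.g. along the cycle 1 → 1 with weight 1 and length 1. So λ(A) = 1/1 = 1.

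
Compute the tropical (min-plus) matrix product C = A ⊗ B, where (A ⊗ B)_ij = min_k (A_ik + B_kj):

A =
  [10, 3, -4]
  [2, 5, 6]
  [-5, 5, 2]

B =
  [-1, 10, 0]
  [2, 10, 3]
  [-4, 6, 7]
A ⊗ B =
  [-8, 2, 3]
  [1, 12, 2]
  [-6, 5, -5]

Apply the min-plus product entry-by-entry:
  C[0][0] = min over k of (A[0][0] + B[0][0] = 10 + -1 = 9, A[0][1] + B[1][0] = 3 + 2 = 5, A[0][2] + B[2][0] = -4 + -4 = -8) = -8 (attained at k = 2)
  C[0][1] = min over k of (A[0][0] + B[0][1] = 10 + 10 = 20, A[0][1] + B[1][1] = 3 + 10 = 13, A[0][2] + B[2][1] = -4 + 6 = 2) = 2 (attained at k = 2)
  C[0][2] = min over k of (A[0][0] + B[0][2] = 10 + 0 = 10, A[0][1] + B[1][2] = 3 + 3 = 6, A[0][2] + B[2][2] = -4 + 7 = 3) = 3 (attained at k = 2)
  C[1][0] = min over k of (A[1][0] + B[0][0] = 2 + -1 = 1, A[1][1] + B[1][0] = 5 + 2 = 7, A[1][2] + B[2][0] = 6 + -4 = 2) = 1 (attained at k = 0)
  C[1][1] = min over k of (A[1][0] + B[0][1] = 2 + 10 = 12, A[1][1] + B[1][1] = 5 + 10 = 15, A[1][2] + B[2][1] = 6 + 6 = 12) = 12 (attained at k = 0)
  C[1][2] = min over k of (A[1][0] + B[0][2] = 2 + 0 = 2, A[1][1] + B[1][2] = 5 + 3 = 8, A[1][2] + B[2][2] = 6 + 7 = 13) = 2 (attained at k = 0)
  C[2][0] = min over k of (A[2][0] + B[0][0] = -5 + -1 = -6, A[2][1] + B[1][0] = 5 + 2 = 7, A[2][2] + B[2][0] = 2 + -4 = -2) = -6 (attained at k = 0)
  C[2][1] = min over k of (A[2][0] + B[0][1] = -5 + 10 = 5, A[2][1] + B[1][1] = 5 + 10 = 15, A[2][2] + B[2][1] = 2 + 6 = 8) = 5 (attained at k = 0)
  C[2][2] = min over k of (A[2][0] + B[0][2] = -5 + 0 = -5, A[2][1] + B[1][2] = 5 + 3 = 8, A[2][2] + B[2][2] = 2 + 7 = 9) = -5 (attained at k = 0)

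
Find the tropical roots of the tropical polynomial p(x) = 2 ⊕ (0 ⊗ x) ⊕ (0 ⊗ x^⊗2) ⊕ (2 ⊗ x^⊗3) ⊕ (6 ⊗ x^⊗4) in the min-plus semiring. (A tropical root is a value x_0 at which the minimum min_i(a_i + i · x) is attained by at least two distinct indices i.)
Roots: {-4, -2, 0, 2}

Each tropical root is a break point of the lower envelope of the lines y = a_i + i · x (there are 5 lines, with slopes 0, 1, ..., 4). Only the lines that attain the minimum somewhere contribute to roots; other lines are dominated. Here the surviving (envelope) indices are i = 4, i = 3, i = 2, i = 1, i = 0.
Intersections between consecutive envelope lines give the roots: for adjacent envelope indices i < j the intersection is x = (a_i − a_j) / (j − i). Reading off the sorted break points: {-4, -2, 0, 2}.
Verification: at each break x_0, at least two indices attain the minimum of min_i(a_i + i · x_0).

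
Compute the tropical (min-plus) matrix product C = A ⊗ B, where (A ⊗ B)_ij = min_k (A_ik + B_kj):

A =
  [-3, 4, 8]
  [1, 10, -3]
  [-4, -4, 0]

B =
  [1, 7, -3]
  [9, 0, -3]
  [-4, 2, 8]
A ⊗ B =
  [-2, 4, -6]
  [-7, -1, -2]
  [-4, -4, -7]

Apply the min-plus product entry-by-entry:
  C[0][0] = min over k of (A[0][0] + B[0][0] = -3 + 1 = -2, A[0][1] + B[1][0] = 4 + 9 = 13, A[0][2] + B[2][0] = 8 + -4 = 4) = -2 (attained at k = 0)
  C[0][1] = min over k of (A[0][0] + B[0][1] = -3 + 7 = 4, A[0][1] + B[1][1] = 4 + 0 = 4, A[0][2] + B[2][1] = 8 + 2 = 10) = 4 (attained at k = 0)
  C[0][2] = min over k of (A[0][0] + B[0][2] = -3 + -3 = -6, A[0][1] + B[1][2] = 4 + -3 = 1, A[0][2] + B[2][2] = 8 + 8 = 16) = -6 (attained at k = 0)
  C[1][0] = min over k of (A[1][0] + B[0][0] = 1 + 1 = 2, A[1][1] + B[1][0] = 10 + 9 = 19, A[1][2] + B[2][0] = -3 + -4 = -7) = -7 (attained at k = 2)
  C[1][1] = min over k of (A[1][0] + B[0][1] = 1 + 7 = 8, A[1][1] + B[1][1] = 10 + 0 = 10, A[1][2] + B[2][1] = -3 + 2 = -1) = -1 (attained at k = 2)
  C[1][2] = min over k of (A[1][0] + B[0][2] = 1 + -3 = -2, A[1][1] + B[1][2] = 10 + -3 = 7, A[1][2] + B[2][2] = -3 + 8 = 5) = -2 (attained at k = 0)
  C[2][0] = min over k of (A[2][0] + B[0][0] = -4 + 1 = -3, A[2][1] + B[1][0] = -4 + 9 = 5, A[2][2] + B[2][0] = 0 + -4 = -4) = -4 (attained at k = 2)
  C[2][1] = min over k of (A[2][0] + B[0][1] = -4 + 7 = 3, A[2][1] + B[1][1] = -4 + 0 = -4, A[2][2] + B[2][1] = 0 + 2 = 2) = -4 (attained at k = 1)
  C[2][2] = min over k of (A[2][0] + B[0][2] = -4 + -3 = -7, A[2][1] + B[1][2] = -4 + -3 = -7, A[2][2] + B[2][2] = 0 + 8 = 8) = -7 (attained at k = 0)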